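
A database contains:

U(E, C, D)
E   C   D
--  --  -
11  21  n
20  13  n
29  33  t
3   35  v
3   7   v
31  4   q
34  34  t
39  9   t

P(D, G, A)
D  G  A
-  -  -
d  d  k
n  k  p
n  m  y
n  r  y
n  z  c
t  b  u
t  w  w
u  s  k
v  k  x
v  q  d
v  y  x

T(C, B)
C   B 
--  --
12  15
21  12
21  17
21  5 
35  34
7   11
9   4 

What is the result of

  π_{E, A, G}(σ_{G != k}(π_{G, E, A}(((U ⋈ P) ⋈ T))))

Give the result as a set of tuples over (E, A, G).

Natural join on D: {(11, 21, n, k, p), (11, 21, n, m, y), (11, 21, n, r, y), (11, 21, n, z, c), (20, 13, n, k, p), (20, 13, n, m, y), (20, 13, n, r, y), (20, 13, n, z, c), (29, 33, t, b, u), (29, 33, t, w, w), (3, 35, v, k, x), (3, 35, v, q, d), (3, 35, v, y, x), (3, 7, v, k, x), (3, 7, v, q, d), (3, 7, v, y, x), (34, 34, t, b, u), (34, 34, t, w, w), (39, 9, t, b, u), (39, 9, t, w, w)}
Natural join on C: {(11, 21, n, k, p, 12), (11, 21, n, k, p, 17), (11, 21, n, k, p, 5), (11, 21, n, m, y, 12), (11, 21, n, m, y, 17), (11, 21, n, m, y, 5), (11, 21, n, r, y, 12), (11, 21, n, r, y, 17), (11, 21, n, r, y, 5), (11, 21, n, z, c, 12), (11, 21, n, z, c, 17), (11, 21, n, z, c, 5), (3, 35, v, k, x, 34), (3, 35, v, q, d, 34), (3, 35, v, y, x, 34), (3, 7, v, k, x, 11), (3, 7, v, q, d, 11), (3, 7, v, y, x, 11), (39, 9, t, b, u, 4), (39, 9, t, w, w, 4)}
Keep only column(s) G, E, A (11 duplicate(s) eliminated): {(b, 39, u), (k, 11, p), (k, 3, x), (m, 11, y), (q, 3, d), (r, 11, y), (w, 39, w), (y, 3, x), (z, 11, c)}
σ[G != k]: keep tuples satisfying G != k → {(b, 39, u), (m, 11, y), (q, 3, d), (r, 11, y), (w, 39, w), (y, 3, x), (z, 11, c)}
Keep only column(s) E, A, G: {(11, c, z), (11, y, m), (11, y, r), (3, d, q), (3, x, y), (39, u, b), (39, w, w)}

{(11, c, z), (11, y, m), (11, y, r), (3, d, q), (3, x, y), (39, u, b), (39, w, w)}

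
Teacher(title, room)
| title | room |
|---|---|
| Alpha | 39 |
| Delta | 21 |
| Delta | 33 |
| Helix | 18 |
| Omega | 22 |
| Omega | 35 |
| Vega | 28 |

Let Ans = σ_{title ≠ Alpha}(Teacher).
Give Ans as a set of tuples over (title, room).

{(Delta, 21), (Delta, 33), (Helix, 18), (Omega, 22), (Omega, 35), (Vega, 28)}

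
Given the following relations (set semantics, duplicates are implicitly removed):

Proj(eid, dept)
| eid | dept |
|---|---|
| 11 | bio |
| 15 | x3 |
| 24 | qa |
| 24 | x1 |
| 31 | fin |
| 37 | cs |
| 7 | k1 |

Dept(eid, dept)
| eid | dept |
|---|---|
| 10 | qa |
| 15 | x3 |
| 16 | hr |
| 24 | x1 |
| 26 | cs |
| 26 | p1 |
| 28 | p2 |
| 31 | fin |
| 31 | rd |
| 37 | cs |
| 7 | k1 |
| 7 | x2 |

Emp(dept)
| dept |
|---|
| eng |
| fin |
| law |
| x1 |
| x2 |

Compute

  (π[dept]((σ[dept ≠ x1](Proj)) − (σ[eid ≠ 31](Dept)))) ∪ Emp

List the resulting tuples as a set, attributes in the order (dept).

Selection dept ≠ x1: {(11, bio), (15, x3), (24, qa), (31, fin), (37, cs), (7, k1)}
Selection eid ≠ 31: {(10, qa), (15, x3), (16, hr), (24, x1), (26, cs), (26, p1), (28, p2), (37, cs), (7, k1), (7, x2)}
Difference: {(11, bio), (15, x3), (24, qa), (31, fin), (37, cs), (7, k1)} with {(10, qa), (15, x3), (16, hr), (24, x1), (26, cs), (26, p1), (28, p2), (37, cs), (7, k1), (7, x2)} → {(11, bio), (24, qa), (31, fin)}
Projecting to dept: {bio, fin, qa}
Union: {bio, fin, qa} with {eng, fin, law, x1, x2} → {bio, eng, fin, law, qa, x1, x2}

{bio, eng, fin, law, qa, x1, x2}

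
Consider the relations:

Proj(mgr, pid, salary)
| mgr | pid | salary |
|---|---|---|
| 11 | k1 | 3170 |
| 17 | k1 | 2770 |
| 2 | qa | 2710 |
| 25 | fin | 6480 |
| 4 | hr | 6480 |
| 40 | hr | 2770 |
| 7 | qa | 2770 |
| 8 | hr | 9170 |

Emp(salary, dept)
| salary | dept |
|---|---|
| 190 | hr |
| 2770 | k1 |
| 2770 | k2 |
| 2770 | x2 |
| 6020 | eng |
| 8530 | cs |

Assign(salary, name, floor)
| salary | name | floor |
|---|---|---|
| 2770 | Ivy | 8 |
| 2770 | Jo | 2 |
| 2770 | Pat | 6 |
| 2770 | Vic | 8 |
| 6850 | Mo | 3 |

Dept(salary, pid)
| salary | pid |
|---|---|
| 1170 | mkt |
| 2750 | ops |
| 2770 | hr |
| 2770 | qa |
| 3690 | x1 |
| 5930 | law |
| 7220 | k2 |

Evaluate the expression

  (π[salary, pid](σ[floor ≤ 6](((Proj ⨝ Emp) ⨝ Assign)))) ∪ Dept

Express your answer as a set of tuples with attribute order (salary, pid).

{(1170, mkt), (2750, ops), (2770, hr), (2770, k1), (2770, qa), (3690, x1), (5930, law), (7220, k2)}

Proj ⋈ Emp (natural join on salary): {(17, k1, 2770, k1), (17, k1, 2770, k2), (17, k1, 2770, x2), (40, hr, 2770, k1), (40, hr, 2770, k2), (40, hr, 2770, x2), (7, qa, 2770, k1), (7, qa, 2770, k2), (7, qa, 2770, x2)}
(Proj ⨝ Emp) ⋈ Assign (natural join on salary): {(17, k1, 2770, k1, Ivy, 8), (17, k1, 2770, k1, Jo, 2), (17, k1, 2770, k1, Pat, 6), (17, k1, 2770, k1, Vic, 8), (17, k1, 2770, k2, Ivy, 8), (17, k1, 2770, k2, Jo, 2), (17, k1, 2770, k2, Pat, 6), (17, k1, 2770, k2, Vic, 8), (17, k1, 2770, x2, Ivy, 8), (17, k1, 2770, x2, Jo, 2), (17, k1, 2770, x2, Pat, 6), (17, k1, 2770, x2, Vic, 8), (40, hr, 2770, k1, Ivy, 8), (40, hr, 2770, k1, Jo, 2), (40, hr, 2770, k1, Pat, 6), (40, hr, 2770, k1, Vic, 8), (40, hr, 2770, k2, Ivy, 8), (40, hr, 2770, k2, Jo, 2), (40, hr, 2770, k2, Pat, 6), (40, hr, 2770, k2, Vic, 8), (40, hr, 2770, x2, Ivy, 8), (40, hr, 2770, x2, Jo, 2), (40, hr, 2770, x2, Pat, 6), (40, hr, 2770, x2, Vic, 8), (7, qa, 2770, k1, Ivy, 8), (7, qa, 2770, k1, Jo, 2), (7, qa, 2770, k1, Pat, 6), (7, qa, 2770, k1, Vic, 8), (7, qa, 2770, k2, Ivy, 8), (7, qa, 2770, k2, Jo, 2), (7, qa, 2770, k2, Pat, 6), (7, qa, 2770, k2, Vic, 8), (7, qa, 2770, x2, Ivy, 8), (7, qa, 2770, x2, Jo, 2), (7, qa, 2770, x2, Pat, 6), (7, qa, 2770, x2, Vic, 8)}
Filtering on floor ≤ 6 leaves {(17, k1, 2770, k1, Jo, 2), (17, k1, 2770, k1, Pat, 6), (17, k1, 2770, k2, Jo, 2), (17, k1, 2770, k2, Pat, 6), (17, k1, 2770, x2, Jo, 2), (17, k1, 2770, x2, Pat, 6), (40, hr, 2770, k1, Jo, 2), (40, hr, 2770, k1, Pat, 6), (40, hr, 2770, k2, Jo, 2), (40, hr, 2770, k2, Pat, 6), (40, hr, 2770, x2, Jo, 2), (40, hr, 2770, x2, Pat, 6), (7, qa, 2770, k1, Jo, 2), (7, qa, 2770, k1, Pat, 6), (7, qa, 2770, k2, Jo, 2), (7, qa, 2770, k2, Pat, 6), (7, qa, 2770, x2, Jo, 2), (7, qa, 2770, x2, Pat, 6)}.
Keep only column(s) salary, pid (15 duplicate(s) eliminated): {(2770, hr), (2770, k1), (2770, qa)}
Set union of the two operands is {(1170, mkt), (2750, ops), (2770, hr), (2770, k1), (2770, qa), (3690, x1), (5930, law), (7220, k2)}.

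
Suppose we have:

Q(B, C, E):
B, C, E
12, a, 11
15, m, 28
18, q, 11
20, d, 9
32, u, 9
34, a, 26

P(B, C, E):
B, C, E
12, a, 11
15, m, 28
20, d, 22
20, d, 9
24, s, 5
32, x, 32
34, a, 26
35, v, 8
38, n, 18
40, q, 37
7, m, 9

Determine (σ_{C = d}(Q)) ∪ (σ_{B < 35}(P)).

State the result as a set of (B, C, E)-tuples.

{(12, a, 11), (15, m, 28), (20, d, 22), (20, d, 9), (24, s, 5), (32, x, 32), (34, a, 26), (7, m, 9)}

Selection C = d: {(20, d, 9)}
Selection B < 35: {(12, a, 11), (15, m, 28), (20, d, 22), (20, d, 9), (24, s, 5), (32, x, 32), (34, a, 26), (7, m, 9)}
Taking the union: {(12, a, 11), (15, m, 28), (20, d, 22), (20, d, 9), (24, s, 5), (32, x, 32), (34, a, 26), (7, m, 9)}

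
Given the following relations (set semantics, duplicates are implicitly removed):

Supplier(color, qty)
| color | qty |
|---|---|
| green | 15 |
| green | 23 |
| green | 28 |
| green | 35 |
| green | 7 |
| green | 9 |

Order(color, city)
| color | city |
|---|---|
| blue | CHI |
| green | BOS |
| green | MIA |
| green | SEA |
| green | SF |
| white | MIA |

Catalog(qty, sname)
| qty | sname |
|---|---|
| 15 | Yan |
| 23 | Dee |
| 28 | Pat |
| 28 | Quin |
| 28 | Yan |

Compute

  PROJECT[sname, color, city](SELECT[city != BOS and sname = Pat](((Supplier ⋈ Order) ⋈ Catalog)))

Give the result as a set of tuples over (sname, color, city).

{(Pat, green, MIA), (Pat, green, SEA), (Pat, green, SF)}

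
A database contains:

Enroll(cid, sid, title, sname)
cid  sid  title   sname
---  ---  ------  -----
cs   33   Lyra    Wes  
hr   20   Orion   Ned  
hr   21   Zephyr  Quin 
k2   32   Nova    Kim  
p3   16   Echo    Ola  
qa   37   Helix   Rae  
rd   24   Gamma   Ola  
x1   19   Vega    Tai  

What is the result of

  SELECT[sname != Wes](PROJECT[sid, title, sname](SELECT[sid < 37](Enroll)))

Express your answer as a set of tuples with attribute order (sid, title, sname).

{(16, Echo, Ola), (19, Vega, Tai), (20, Orion, Ned), (21, Zephyr, Quin), (24, Gamma, Ola), (32, Nova, Kim)}

Apply σ_{sid < 37}; surviving tuples: {(cs, 33, Lyra, Wes), (hr, 20, Orion, Ned), (hr, 21, Zephyr, Quin), (k2, 32, Nova, Kim), (p3, 16, Echo, Ola), (rd, 24, Gamma, Ola), (x1, 19, Vega, Tai)}
Keep only column(s) sid, title, sname: {(16, Echo, Ola), (19, Vega, Tai), (20, Orion, Ned), (21, Zephyr, Quin), (24, Gamma, Ola), (32, Nova, Kim), (33, Lyra, Wes)}
Apply σ_{sname != Wes}; surviving tuples: {(16, Echo, Ola), (19, Vega, Tai), (20, Orion, Ned), (21, Zephyr, Quin), (24, Gamma, Ola), (32, Nova, Kim)}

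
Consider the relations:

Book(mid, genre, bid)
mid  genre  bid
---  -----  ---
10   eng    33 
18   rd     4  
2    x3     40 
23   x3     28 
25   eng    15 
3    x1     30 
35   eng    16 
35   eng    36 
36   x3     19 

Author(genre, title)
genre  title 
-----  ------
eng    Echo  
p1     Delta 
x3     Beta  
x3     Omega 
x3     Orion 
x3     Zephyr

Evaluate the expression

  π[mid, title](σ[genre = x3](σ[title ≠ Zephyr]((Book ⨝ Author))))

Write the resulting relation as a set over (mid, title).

{(2, Beta), (2, Omega), (2, Orion), (23, Beta), (23, Omega), (23, Orion), (36, Beta), (36, Omega), (36, Orion)}

Joining Book and Author on genre yields {(10, eng, 33, Echo), (2, x3, 40, Beta), (2, x3, 40, Omega), (2, x3, 40, Orion), (2, x3, 40, Zephyr), (23, x3, 28, Beta), (23, x3, 28, Omega), (23, x3, 28, Orion), (23, x3, 28, Zephyr), (25, eng, 15, Echo), (35, eng, 16, Echo), (35, eng, 36, Echo), (36, x3, 19, Beta), (36, x3, 19, Omega), (36, x3, 19, Orion), (36, x3, 19, Zephyr)}.
Selection title ≠ Zephyr: {(10, eng, 33, Echo), (2, x3, 40, Beta), (2, x3, 40, Omega), (2, x3, 40, Orion), (23, x3, 28, Beta), (23, x3, 28, Omega), (23, x3, 28, Orion), (25, eng, 15, Echo), (35, eng, 16, Echo), (35, eng, 36, Echo), (36, x3, 19, Beta), (36, x3, 19, Omega), (36, x3, 19, Orion)}
Selection genre = x3: {(2, x3, 40, Beta), (2, x3, 40, Omega), (2, x3, 40, Orion), (23, x3, 28, Beta), (23, x3, 28, Omega), (23, x3, 28, Orion), (36, x3, 19, Beta), (36, x3, 19, Omega), (36, x3, 19, Orion)}
Projecting to mid, title: {(2, Beta), (2, Omega), (2, Orion), (23, Beta), (23, Omega), (23, Orion), (36, Beta), (36, Omega), (36, Orion)}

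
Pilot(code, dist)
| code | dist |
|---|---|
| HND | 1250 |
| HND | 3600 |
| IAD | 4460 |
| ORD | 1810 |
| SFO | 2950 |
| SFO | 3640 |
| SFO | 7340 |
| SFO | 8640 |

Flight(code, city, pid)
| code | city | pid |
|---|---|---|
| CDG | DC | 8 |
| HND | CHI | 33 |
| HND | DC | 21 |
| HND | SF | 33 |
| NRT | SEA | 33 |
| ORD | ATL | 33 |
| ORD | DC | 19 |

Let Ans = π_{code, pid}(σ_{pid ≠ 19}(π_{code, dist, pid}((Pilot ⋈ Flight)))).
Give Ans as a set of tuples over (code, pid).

Natural join on code: {(HND, 1250, CHI, 33), (HND, 1250, DC, 21), (HND, 1250, SF, 33), (HND, 3600, CHI, 33), (HND, 3600, DC, 21), (HND, 3600, SF, 33), (ORD, 1810, ATL, 33), (ORD, 1810, DC, 19)}
π_{code, dist, pid} gives {(HND, 1250, 21), (HND, 1250, 33), (HND, 3600, 21), (HND, 3600, 33), (ORD, 1810, 19), (ORD, 1810, 33)} (2 duplicate(s) eliminated).
Filtering on pid ≠ 19 leaves {(HND, 1250, 21), (HND, 1250, 33), (HND, 3600, 21), (HND, 3600, 33), (ORD, 1810, 33)}.
π_{code, pid} gives {(HND, 21), (HND, 33), (ORD, 33)} (2 duplicate(s) eliminated).

{(HND, 21), (HND, 33), (ORD, 33)}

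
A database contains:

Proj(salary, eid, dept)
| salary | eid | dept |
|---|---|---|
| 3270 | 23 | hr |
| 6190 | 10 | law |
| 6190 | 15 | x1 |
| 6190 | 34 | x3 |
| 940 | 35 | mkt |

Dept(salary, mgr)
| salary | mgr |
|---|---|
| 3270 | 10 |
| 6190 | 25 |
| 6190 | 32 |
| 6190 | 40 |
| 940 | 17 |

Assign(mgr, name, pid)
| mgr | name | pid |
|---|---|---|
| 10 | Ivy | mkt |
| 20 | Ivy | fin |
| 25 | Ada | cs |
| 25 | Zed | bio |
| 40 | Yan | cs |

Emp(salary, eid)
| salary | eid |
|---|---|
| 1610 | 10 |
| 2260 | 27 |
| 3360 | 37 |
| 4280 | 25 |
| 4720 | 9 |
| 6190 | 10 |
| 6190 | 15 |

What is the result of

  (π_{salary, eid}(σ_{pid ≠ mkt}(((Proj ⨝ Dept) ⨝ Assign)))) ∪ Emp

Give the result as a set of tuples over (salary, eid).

Natural join on salary: {(3270, 23, hr, 10), (6190, 10, law, 25), (6190, 10, law, 32), (6190, 10, law, 40), (6190, 15, x1, 25), (6190, 15, x1, 32), (6190, 15, x1, 40), (6190, 34, x3, 25), (6190, 34, x3, 32), (6190, 34, x3, 40), (940, 35, mkt, 17)}
Natural join on mgr: {(3270, 23, hr, 10, Ivy, mkt), (6190, 10, law, 25, Ada, cs), (6190, 10, law, 25, Zed, bio), (6190, 10, law, 40, Yan, cs), (6190, 15, x1, 25, Ada, cs), (6190, 15, x1, 25, Zed, bio), (6190, 15, x1, 40, Yan, cs), (6190, 34, x3, 25, Ada, cs), (6190, 34, x3, 25, Zed, bio), (6190, 34, x3, 40, Yan, cs)}
σ[pid ≠ mkt]: keep tuples satisfying pid ≠ mkt → {(6190, 10, law, 25, Ada, cs), (6190, 10, law, 25, Zed, bio), (6190, 10, law, 40, Yan, cs), (6190, 15, x1, 25, Ada, cs), (6190, 15, x1, 25, Zed, bio), (6190, 15, x1, 40, Yan, cs), (6190, 34, x3, 25, Ada, cs), (6190, 34, x3, 25, Zed, bio), (6190, 34, x3, 40, Yan, cs)}
Keep only column(s) salary, eid (6 duplicate(s) eliminated): {(6190, 10), (6190, 15), (6190, 34)}
Taking the union: {(1610, 10), (2260, 27), (3360, 37), (4280, 25), (4720, 9), (6190, 10), (6190, 15), (6190, 34)}

{(1610, 10), (2260, 27), (3360, 37), (4280, 25), (4720, 9), (6190, 10), (6190, 15), (6190, 34)}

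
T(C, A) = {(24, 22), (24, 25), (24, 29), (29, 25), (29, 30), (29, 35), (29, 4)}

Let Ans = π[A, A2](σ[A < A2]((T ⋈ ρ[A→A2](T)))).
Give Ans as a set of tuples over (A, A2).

ρ[A→A2]: schema becomes (C, A2); tuples unchanged.
Natural join on C: {(24, 22, 22), (24, 22, 25), (24, 22, 29), (24, 25, 22), (24, 25, 25), (24, 25, 29), (24, 29, 22), (24, 29, 25), (24, 29, 29), (29, 25, 25), (29, 25, 30), (29, 25, 35), (29, 25, 4), (29, 30, 25), (29, 30, 30), (29, 30, 35), (29, 30, 4), (29, 35, 25), (29, 35, 30), (29, 35, 35), (29, 35, 4), (29, 4, 25), (29, 4, 30), (29, 4, 35), (29, 4, 4)}
Selection A < A2: {(24, 22, 25), (24, 22, 29), (24, 25, 29), (29, 25, 30), (29, 25, 35), (29, 30, 35), (29, 4, 25), (29, 4, 30), (29, 4, 35)}
Keep only column(s) A, A2: {(22, 25), (22, 29), (25, 29), (25, 30), (25, 35), (30, 35), (4, 25), (4, 30), (4, 35)}

{(22, 25), (22, 29), (25, 29), (25, 30), (25, 35), (30, 35), (4, 25), (4, 30), (4, 35)}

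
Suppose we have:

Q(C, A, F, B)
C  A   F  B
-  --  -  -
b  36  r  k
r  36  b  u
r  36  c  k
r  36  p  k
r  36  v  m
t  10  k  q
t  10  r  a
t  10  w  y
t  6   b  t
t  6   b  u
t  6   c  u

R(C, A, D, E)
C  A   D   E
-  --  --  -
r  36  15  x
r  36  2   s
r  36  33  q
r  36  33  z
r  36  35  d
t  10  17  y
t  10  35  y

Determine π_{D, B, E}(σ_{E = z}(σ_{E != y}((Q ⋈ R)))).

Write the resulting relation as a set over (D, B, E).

Q ⋈ R (natural join on C, A): {(r, 36, b, u, 15, x), (r, 36, b, u, 2, s), (r, 36, b, u, 33, q), (r, 36, b, u, 33, z), (r, 36, b, u, 35, d), (r, 36, c, k, 15, x), (r, 36, c, k, 2, s), (r, 36, c, k, 33, q), (r, 36, c, k, 33, z), (r, 36, c, k, 35, d), (r, 36, p, k, 15, x), (r, 36, p, k, 2, s), (r, 36, p, k, 33, q), (r, 36, p, k, 33, z), (r, 36, p, k, 35, d), (r, 36, v, m, 15, x), (r, 36, v, m, 2, s), (r, 36, v, m, 33, q), (r, 36, v, m, 33, z), (r, 36, v, m, 35, d), (t, 10, k, q, 17, y), (t, 10, k, q, 35, y), (t, 10, r, a, 17, y), (t, 10, r, a, 35, y), (t, 10, w, y, 17, y), (t, 10, w, y, 35, y)}
Selection E != y: {(r, 36, b, u, 15, x), (r, 36, b, u, 2, s), (r, 36, b, u, 33, q), (r, 36, b, u, 33, z), (r, 36, b, u, 35, d), (r, 36, c, k, 15, x), (r, 36, c, k, 2, s), (r, 36, c, k, 33, q), (r, 36, c, k, 33, z), (r, 36, c, k, 35, d), (r, 36, p, k, 15, x), (r, 36, p, k, 2, s), (r, 36, p, k, 33, q), (r, 36, p, k, 33, z), (r, 36, p, k, 35, d), (r, 36, v, m, 15, x), (r, 36, v, m, 2, s), (r, 36, v, m, 33, q), (r, 36, v, m, 33, z), (r, 36, v, m, 35, d)}
Selection E = z: {(r, 36, b, u, 33, z), (r, 36, c, k, 33, z), (r, 36, p, k, 33, z), (r, 36, v, m, 33, z)}
π[D, B, E]: project onto (D, B, E) (1 duplicate(s) eliminated) → {(33, k, z), (33, m, z), (33, u, z)}

{(33, k, z), (33, m, z), (33, u, z)}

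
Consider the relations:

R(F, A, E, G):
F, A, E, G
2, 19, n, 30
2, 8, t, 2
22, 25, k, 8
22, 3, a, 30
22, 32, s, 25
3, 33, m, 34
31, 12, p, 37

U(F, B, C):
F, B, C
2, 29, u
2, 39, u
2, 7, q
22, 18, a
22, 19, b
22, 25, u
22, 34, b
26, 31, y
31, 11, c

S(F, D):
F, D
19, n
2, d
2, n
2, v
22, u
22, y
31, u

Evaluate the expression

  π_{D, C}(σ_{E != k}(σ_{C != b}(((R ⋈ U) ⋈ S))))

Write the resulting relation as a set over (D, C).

{(d, q), (d, u), (n, q), (n, u), (u, a), (u, c), (u, u), (v, q), (v, u), (y, a), (y, u)}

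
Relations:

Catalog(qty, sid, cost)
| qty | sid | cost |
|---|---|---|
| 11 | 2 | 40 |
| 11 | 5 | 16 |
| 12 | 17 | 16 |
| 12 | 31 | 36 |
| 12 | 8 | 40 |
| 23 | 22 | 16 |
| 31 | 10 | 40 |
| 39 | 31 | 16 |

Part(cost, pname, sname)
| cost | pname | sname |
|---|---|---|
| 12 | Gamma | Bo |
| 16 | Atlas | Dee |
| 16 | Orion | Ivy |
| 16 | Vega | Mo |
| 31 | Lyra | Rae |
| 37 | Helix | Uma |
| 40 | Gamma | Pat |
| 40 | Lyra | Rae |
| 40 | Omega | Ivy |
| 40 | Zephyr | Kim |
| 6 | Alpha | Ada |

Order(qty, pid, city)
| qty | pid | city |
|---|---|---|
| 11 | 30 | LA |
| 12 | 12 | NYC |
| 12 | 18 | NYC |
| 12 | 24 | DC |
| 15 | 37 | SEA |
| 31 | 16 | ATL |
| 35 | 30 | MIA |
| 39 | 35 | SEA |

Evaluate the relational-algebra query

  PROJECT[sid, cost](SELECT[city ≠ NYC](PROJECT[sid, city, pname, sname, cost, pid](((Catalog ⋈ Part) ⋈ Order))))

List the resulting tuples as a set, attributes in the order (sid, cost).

Joining Catalog and Part on cost yields {(11, 2, 40, Gamma, Pat), (11, 2, 40, Lyra, Rae), (11, 2, 40, Omega, Ivy), (11, 2, 40, Zephyr, Kim), (11, 5, 16, Atlas, Dee), (11, 5, 16, Orion, Ivy), (11, 5, 16, Vega, Mo), (12, 17, 16, Atlas, Dee), (12, 17, 16, Orion, Ivy), (12, 17, 16, Vega, Mo), (12, 8, 40, Gamma, Pat), (12, 8, 40, Lyra, Rae), (12, 8, 40, Omega, Ivy), (12, 8, 40, Zephyr, Kim), (23, 22, 16, Atlas, Dee), (23, 22, 16, Orion, Ivy), (23, 22, 16, Vega, Mo), (31, 10, 40, Gamma, Pat), (31, 10, 40, Lyra, Rae), (31, 10, 40, Omega, Ivy), (31, 10, 40, Zephyr, Kim), (39, 31, 16, Atlas, Dee), (39, 31, 16, Orion, Ivy), (39, 31, 16, Vega, Mo)}.
Joining (Catalog ⋈ Part) and Order on qty yields {(11, 2, 40, Gamma, Pat, 30, LA), (11, 2, 40, Lyra, Rae, 30, LA), (11, 2, 40, Omega, Ivy, 30, LA), (11, 2, 40, Zephyr, Kim, 30, LA), (11, 5, 16, Atlas, Dee, 30, LA), (11, 5, 16, Orion, Ivy, 30, LA), (11, 5, 16, Vega, Mo, 30, LA), (12, 17, 16, Atlas, Dee, 12, NYC), (12, 17, 16, Atlas, Dee, 18, NYC), (12, 17, 16, Atlas, Dee, 24, DC), (12, 17, 16, Orion, Ivy, 12, NYC), (12, 17, 16, Orion, Ivy, 18, NYC), (12, 17, 16, Orion, Ivy, 24, DC), (12, 17, 16, Vega, Mo, 12, NYC), (12, 17, 16, Vega, Mo, 18, NYC), (12, 17, 16, Vega, Mo, 24, DC), (12, 8, 40, Gamma, Pat, 12, NYC), (12, 8, 40, Gamma, Pat, 18, NYC), (12, 8, 40, Gamma, Pat, 24, DC), (12, 8, 40, Lyra, Rae, 12, NYC), (12, 8, 40, Lyra, Rae, 18, NYC), (12, 8, 40, Lyra, Rae, 24, DC), (12, 8, 40, Omega, Ivy, 12, NYC), (12, 8, 40, Omega, Ivy, 18, NYC), (12, 8, 40, Omega, Ivy, 24, DC), (12, 8, 40, Zephyr, Kim, 12, NYC), (12, 8, 40, Zephyr, Kim, 18, NYC), (12, 8, 40, Zephyr, Kim, 24, DC), (31, 10, 40, Gamma, Pat, 16, ATL), (31, 10, 40, Lyra, Rae, 16, ATL), (31, 10, 40, Omega, Ivy, 16, ATL), (31, 10, 40, Zephyr, Kim, 16, ATL), (39, 31, 16, Atlas, Dee, 35, SEA), (39, 31, 16, Orion, Ivy, 35, SEA), (39, 31, 16, Vega, Mo, 35, SEA)}.
π[sid, city, pname, sname, cost, pid]: project onto (sid, city, pname, sname, cost, pid) → {(10, ATL, Gamma, Pat, 40, 16), (10, ATL, Lyra, Rae, 40, 16), (10, ATL, Omega, Ivy, 40, 16), (10, ATL, Zephyr, Kim, 40, 16), (17, DC, Atlas, Dee, 16, 24), (17, DC, Orion, Ivy, 16, 24), (17, DC, Vega, Mo, 16, 24), (17, NYC, Atlas, Dee, 16, 12), (17, NYC, Atlas, Dee, 16, 18), (17, NYC, Orion, Ivy, 16, 12), (17, NYC, Orion, Ivy, 16, 18), (17, NYC, Vega, Mo, 16, 12), (17, NYC, Vega, Mo, 16, 18), (2, LA, Gamma, Pat, 40, 30), (2, LA, Lyra, Rae, 40, 30), (2, LA, Omega, Ivy, 40, 30), (2, LA, Zephyr, Kim, 40, 30), (31, SEA, Atlas, Dee, 16, 35), (31, SEA, Orion, Ivy, 16, 35), (31, SEA, Vega, Mo, 16, 35), (5, LA, Atlas, Dee, 16, 30), (5, LA, Orion, Ivy, 16, 30), (5, LA, Vega, Mo, 16, 30), (8, DC, Gamma, Pat, 40, 24), (8, DC, Lyra, Rae, 40, 24), (8, DC, Omega, Ivy, 40, 24), (8, DC, Zephyr, Kim, 40, 24), (8, NYC, Gamma, Pat, 40, 12), (8, NYC, Gamma, Pat, 40, 18), (8, NYC, Lyra, Rae, 40, 12), (8, NYC, Lyra, Rae, 40, 18), (8, NYC, Omega, Ivy, 40, 12), (8, NYC, Omega, Ivy, 40, 18), (8, NYC, Zephyr, Kim, 40, 12), (8, NYC, Zephyr, Kim, 40, 18)}
Apply σ_{city ≠ NYC}; surviving tuples: {(10, ATL, Gamma, Pat, 40, 16), (10, ATL, Lyra, Rae, 40, 16), (10, ATL, Omega, Ivy, 40, 16), (10, ATL, Zephyr, Kim, 40, 16), (17, DC, Atlas, Dee, 16, 24), (17, DC, Orion, Ivy, 16, 24), (17, DC, Vega, Mo, 16, 24), (2, LA, Gamma, Pat, 40, 30), (2, LA, Lyra, Rae, 40, 30), (2, LA, Omega, Ivy, 40, 30), (2, LA, Zephyr, Kim, 40, 30), (31, SEA, Atlas, Dee, 16, 35), (31, SEA, Orion, Ivy, 16, 35), (31, SEA, Vega, Mo, 16, 35), (5, LA, Atlas, Dee, 16, 30), (5, LA, Orion, Ivy, 16, 30), (5, LA, Vega, Mo, 16, 30), (8, DC, Gamma, Pat, 40, 24), (8, DC, Lyra, Rae, 40, 24), (8, DC, Omega, Ivy, 40, 24), (8, DC, Zephyr, Kim, 40, 24)}
π[sid, cost]: project onto (sid, cost) (15 duplicate(s) eliminated) → {(10, 40), (17, 16), (2, 40), (31, 16), (5, 16), (8, 40)}

{(10, 40), (17, 16), (2, 40), (31, 16), (5, 16), (8, 40)}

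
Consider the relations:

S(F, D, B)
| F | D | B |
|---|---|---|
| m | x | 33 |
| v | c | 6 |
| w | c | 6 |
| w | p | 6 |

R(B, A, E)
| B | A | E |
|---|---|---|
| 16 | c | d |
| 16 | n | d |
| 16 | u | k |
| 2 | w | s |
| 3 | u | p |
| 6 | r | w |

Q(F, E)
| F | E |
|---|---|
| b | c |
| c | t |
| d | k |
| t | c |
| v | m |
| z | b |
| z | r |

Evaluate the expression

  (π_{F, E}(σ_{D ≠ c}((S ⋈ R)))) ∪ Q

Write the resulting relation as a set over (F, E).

Natural join on B: {(v, c, 6, r, w), (w, c, 6, r, w), (w, p, 6, r, w)}
Filtering on D ≠ c leaves {(w, p, 6, r, w)}.
π_{F, E} gives {(w, w)}.
Set union of the two operands is {(b, c), (c, t), (d, k), (t, c), (v, m), (w, w), (z, b), (z, r)}.

{(b, c), (c, t), (d, k), (t, c), (v, m), (w, w), (z, b), (z, r)}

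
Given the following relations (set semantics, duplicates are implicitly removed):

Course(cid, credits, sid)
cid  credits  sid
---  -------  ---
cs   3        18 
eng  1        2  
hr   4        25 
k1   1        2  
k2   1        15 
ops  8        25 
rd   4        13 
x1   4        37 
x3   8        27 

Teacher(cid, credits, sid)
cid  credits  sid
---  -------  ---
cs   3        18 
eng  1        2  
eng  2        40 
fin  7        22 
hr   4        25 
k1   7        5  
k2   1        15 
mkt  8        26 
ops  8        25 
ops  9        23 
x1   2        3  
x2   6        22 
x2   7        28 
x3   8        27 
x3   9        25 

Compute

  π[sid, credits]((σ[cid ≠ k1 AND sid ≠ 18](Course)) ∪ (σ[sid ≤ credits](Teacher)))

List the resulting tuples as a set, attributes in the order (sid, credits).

σ[cid ≠ k1 AND sid ≠ 18]: keep tuples satisfying cid ≠ k1 AND sid ≠ 18 → {(eng, 1, 2), (hr, 4, 25), (k2, 1, 15), (ops, 8, 25), (rd, 4, 13), (x1, 4, 37), (x3, 8, 27)}
σ[sid ≤ credits]: keep tuples satisfying sid ≤ credits → {(k1, 7, 5)}
Union: {(eng, 1, 2), (hr, 4, 25), (k2, 1, 15), (ops, 8, 25), (rd, 4, 13), (x1, 4, 37), (x3, 8, 27)} with {(k1, 7, 5)} → {(eng, 1, 2), (hr, 4, 25), (k1, 7, 5), (k2, 1, 15), (ops, 8, 25), (rd, 4, 13), (x1, 4, 37), (x3, 8, 27)}
π[sid, credits]: project onto (sid, credits) → {(13, 4), (15, 1), (2, 1), (25, 4), (25, 8), (27, 8), (37, 4), (5, 7)}

{(13, 4), (15, 1), (2, 1), (25, 4), (25, 8), (27, 8), (37, 4), (5, 7)}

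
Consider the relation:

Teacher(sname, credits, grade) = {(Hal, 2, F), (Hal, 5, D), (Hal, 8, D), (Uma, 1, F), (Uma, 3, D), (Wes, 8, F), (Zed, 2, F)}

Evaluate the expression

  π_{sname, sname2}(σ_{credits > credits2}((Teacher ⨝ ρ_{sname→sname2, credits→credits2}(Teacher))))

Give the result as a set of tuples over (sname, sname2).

ρ[sname→sname2, credits→credits2]: schema becomes (sname2, credits2, grade); tuples unchanged.
Natural join on grade: {(Hal, 2, F, Hal, 2), (Hal, 2, F, Uma, 1), (Hal, 2, F, Wes, 8), (Hal, 2, F, Zed, 2), (Hal, 5, D, Hal, 5), (Hal, 5, D, Hal, 8), (Hal, 5, D, Uma, 3), (Hal, 8, D, Hal, 5), (Hal, 8, D, Hal, 8), (Hal, 8, D, Uma, 3), (Uma, 1, F, Hal, 2), (Uma, 1, F, Uma, 1), (Uma, 1, F, Wes, 8), (Uma, 1, F, Zed, 2), (Uma, 3, D, Hal, 5), (Uma, 3, D, Hal, 8), (Uma, 3, D, Uma, 3), (Wes, 8, F, Hal, 2), (Wes, 8, F, Uma, 1), (Wes, 8, F, Wes, 8), (Wes, 8, F, Zed, 2), (Zed, 2, F, Hal, 2), (Zed, 2, F, Uma, 1), (Zed, 2, F, Wes, 8), (Zed, 2, F, Zed, 2)}
Selection credits > credits2: {(Hal, 2, F, Uma, 1), (Hal, 5, D, Uma, 3), (Hal, 8, D, Hal, 5), (Hal, 8, D, Uma, 3), (Wes, 8, F, Hal, 2), (Wes, 8, F, Uma, 1), (Wes, 8, F, Zed, 2), (Zed, 2, F, Uma, 1)}
Projecting to sname, sname2 (2 duplicate(s) eliminated): {(Hal, Hal), (Hal, Uma), (Wes, Hal), (Wes, Uma), (Wes, Zed), (Zed, Uma)}

{(Hal, Hal), (Hal, Uma), (Wes, Hal), (Wes, Uma), (Wes, Zed), (Zed, Uma)}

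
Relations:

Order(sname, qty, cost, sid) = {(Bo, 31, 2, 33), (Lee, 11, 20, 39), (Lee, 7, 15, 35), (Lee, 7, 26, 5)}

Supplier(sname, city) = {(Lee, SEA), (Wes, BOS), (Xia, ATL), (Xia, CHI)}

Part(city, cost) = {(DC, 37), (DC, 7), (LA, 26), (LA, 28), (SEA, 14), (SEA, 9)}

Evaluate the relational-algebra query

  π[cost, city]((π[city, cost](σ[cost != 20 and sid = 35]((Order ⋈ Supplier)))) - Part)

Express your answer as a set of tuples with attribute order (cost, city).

{(15, SEA)}

Order ⋈ Supplier (natural join on sname): {(Lee, 11, 20, 39, SEA), (Lee, 7, 15, 35, SEA), (Lee, 7, 26, 5, SEA)}
σ[cost != 20 and sid = 35]: keep tuples satisfying cost != 20 and sid = 35 → {(Lee, 7, 15, 35, SEA)}
Projecting to city, cost: {(SEA, 15)}
Difference: {(SEA, 15)} with {(DC, 37), (DC, 7), (LA, 26), (LA, 28), (SEA, 14), (SEA, 9)} → {(SEA, 15)}
Projecting to cost, city: {(15, SEA)}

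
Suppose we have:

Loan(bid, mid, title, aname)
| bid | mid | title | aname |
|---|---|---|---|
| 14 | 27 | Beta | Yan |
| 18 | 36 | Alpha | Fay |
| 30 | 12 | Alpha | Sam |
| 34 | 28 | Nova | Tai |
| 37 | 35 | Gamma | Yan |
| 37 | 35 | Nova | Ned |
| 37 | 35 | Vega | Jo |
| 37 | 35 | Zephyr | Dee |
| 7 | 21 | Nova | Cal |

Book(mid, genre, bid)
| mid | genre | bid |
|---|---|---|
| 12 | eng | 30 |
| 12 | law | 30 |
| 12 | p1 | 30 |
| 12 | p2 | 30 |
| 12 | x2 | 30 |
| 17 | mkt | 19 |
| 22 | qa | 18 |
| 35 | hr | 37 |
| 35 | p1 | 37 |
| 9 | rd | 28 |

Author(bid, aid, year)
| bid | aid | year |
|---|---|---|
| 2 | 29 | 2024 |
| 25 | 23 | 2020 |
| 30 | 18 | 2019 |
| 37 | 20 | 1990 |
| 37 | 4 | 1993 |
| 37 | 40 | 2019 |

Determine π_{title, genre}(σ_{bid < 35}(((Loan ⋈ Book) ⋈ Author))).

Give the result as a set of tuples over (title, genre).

{(Alpha, eng), (Alpha, law), (Alpha, p1), (Alpha, p2), (Alpha, x2)}

Joining Loan and Book on bid, mid yields {(30, 12, Alpha, Sam, eng), (30, 12, Alpha, Sam, law), (30, 12, Alpha, Sam, p1), (30, 12, Alpha, Sam, p2), (30, 12, Alpha, Sam, x2), (37, 35, Gamma, Yan, hr), (37, 35, Gamma, Yan, p1), (37, 35, Nova, Ned, hr), (37, 35, Nova, Ned, p1), (37, 35, Vega, Jo, hr), (37, 35, Vega, Jo, p1), (37, 35, Zephyr, Dee, hr), (37, 35, Zephyr, Dee, p1)}.
Joining (Loan ⋈ Book) and Author on bid yields {(30, 12, Alpha, Sam, eng, 18, 2019), (30, 12, Alpha, Sam, law, 18, 2019), (30, 12, Alpha, Sam, p1, 18, 2019), (30, 12, Alpha, Sam, p2, 18, 2019), (30, 12, Alpha, Sam, x2, 18, 2019), (37, 35, Gamma, Yan, hr, 20, 1990), (37, 35, Gamma, Yan, hr, 4, 1993), (37, 35, Gamma, Yan, hr, 40, 2019), (37, 35, Gamma, Yan, p1, 20, 1990), (37, 35, Gamma, Yan, p1, 4, 1993), (37, 35, Gamma, Yan, p1, 40, 2019), (37, 35, Nova, Ned, hr, 20, 1990), (37, 35, Nova, Ned, hr, 4, 1993), (37, 35, Nova, Ned, hr, 40, 2019), (37, 35, Nova, Ned, p1, 20, 1990), (37, 35, Nova, Ned, p1, 4, 1993), (37, 35, Nova, Ned, p1, 40, 2019), (37, 35, Vega, Jo, hr, 20, 1990), (37, 35, Vega, Jo, hr, 4, 1993), (37, 35, Vega, Jo, hr, 40, 2019), (37, 35, Vega, Jo, p1, 20, 1990), (37, 35, Vega, Jo, p1, 4, 1993), (37, 35, Vega, Jo, p1, 40, 2019), (37, 35, Zephyr, Dee, hr, 20, 1990), (37, 35, Zephyr, Dee, hr, 4, 1993), (37, 35, Zephyr, Dee, hr, 40, 2019), (37, 35, Zephyr, Dee, p1, 20, 1990), (37, 35, Zephyr, Dee, p1, 4, 1993), (37, 35, Zephyr, Dee, p1, 40, 2019)}.
σ[bid < 35]: keep tuples satisfying bid < 35 → {(30, 12, Alpha, Sam, eng, 18, 2019), (30, 12, Alpha, Sam, law, 18, 2019), (30, 12, Alpha, Sam, p1, 18, 2019), (30, 12, Alpha, Sam, p2, 18, 2019), (30, 12, Alpha, Sam, x2, 18, 2019)}
π[title, genre]: project onto (title, genre) → {(Alpha, eng), (Alpha, law), (Alpha, p1), (Alpha, p2), (Alpha, x2)}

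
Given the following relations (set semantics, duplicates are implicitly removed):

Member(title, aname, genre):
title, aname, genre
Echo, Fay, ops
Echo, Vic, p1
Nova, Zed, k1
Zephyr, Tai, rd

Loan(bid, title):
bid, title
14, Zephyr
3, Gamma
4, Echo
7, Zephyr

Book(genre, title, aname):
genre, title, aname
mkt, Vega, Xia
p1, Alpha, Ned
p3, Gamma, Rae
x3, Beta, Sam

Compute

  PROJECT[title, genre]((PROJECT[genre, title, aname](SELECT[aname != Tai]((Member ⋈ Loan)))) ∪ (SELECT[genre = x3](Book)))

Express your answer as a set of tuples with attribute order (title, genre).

Member ⋈ Loan (natural join on title): {(Echo, Fay, ops, 4), (Echo, Vic, p1, 4), (Zephyr, Tai, rd, 14), (Zephyr, Tai, rd, 7)}
Selection aname != Tai: {(Echo, Fay, ops, 4), (Echo, Vic, p1, 4)}
π[genre, title, aname]: project onto (genre, title, aname) → {(ops, Echo, Fay), (p1, Echo, Vic)}
Selection genre = x3: {(x3, Beta, Sam)}
Union: {(ops, Echo, Fay), (p1, Echo, Vic)} with {(x3, Beta, Sam)} → {(ops, Echo, Fay), (p1, Echo, Vic), (x3, Beta, Sam)}
π[title, genre]: project onto (title, genre) → {(Beta, x3), (Echo, ops), (Echo, p1)}

{(Beta, x3), (Echo, ops), (Echo, p1)}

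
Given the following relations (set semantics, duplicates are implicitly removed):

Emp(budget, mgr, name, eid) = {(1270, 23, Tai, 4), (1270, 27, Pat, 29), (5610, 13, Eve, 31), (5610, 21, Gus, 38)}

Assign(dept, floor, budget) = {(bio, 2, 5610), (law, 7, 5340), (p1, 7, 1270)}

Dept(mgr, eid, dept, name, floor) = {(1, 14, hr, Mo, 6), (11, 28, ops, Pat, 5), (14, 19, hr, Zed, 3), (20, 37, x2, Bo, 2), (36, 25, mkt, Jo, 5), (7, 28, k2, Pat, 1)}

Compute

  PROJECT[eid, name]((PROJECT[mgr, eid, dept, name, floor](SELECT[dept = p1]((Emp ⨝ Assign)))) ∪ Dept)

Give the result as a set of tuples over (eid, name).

Emp ⋈ Assign (natural join on budget): {(1270, 23, Tai, 4, p1, 7), (1270, 27, Pat, 29, p1, 7), (5610, 13, Eve, 31, bio, 2), (5610, 21, Gus, 38, bio, 2)}
Selection dept = p1: {(1270, 23, Tai, 4, p1, 7), (1270, 27, Pat, 29, p1, 7)}
Projecting to mgr, eid, dept, name, floor: {(23, 4, p1, Tai, 7), (27, 29, p1, Pat, 7)}
Union: {(23, 4, p1, Tai, 7), (27, 29, p1, Pat, 7)} with {(1, 14, hr, Mo, 6), (11, 28, ops, Pat, 5), (14, 19, hr, Zed, 3), (20, 37, x2, Bo, 2), (36, 25, mkt, Jo, 5), (7, 28, k2, Pat, 1)} → {(1, 14, hr, Mo, 6), (11, 28, ops, Pat, 5), (14, 19, hr, Zed, 3), (20, 37, x2, Bo, 2), (23, 4, p1, Tai, 7), (27, 29, p1, Pat, 7), (36, 25, mkt, Jo, 5), (7, 28, k2, Pat, 1)}
Projecting to eid, name (1 duplicate(s) eliminated): {(14, Mo), (19, Zed), (25, Jo), (28, Pat), (29, Pat), (37, Bo), (4, Tai)}

{(14, Mo), (19, Zed), (25, Jo), (28, Pat), (29, Pat), (37, Bo), (4, Tai)}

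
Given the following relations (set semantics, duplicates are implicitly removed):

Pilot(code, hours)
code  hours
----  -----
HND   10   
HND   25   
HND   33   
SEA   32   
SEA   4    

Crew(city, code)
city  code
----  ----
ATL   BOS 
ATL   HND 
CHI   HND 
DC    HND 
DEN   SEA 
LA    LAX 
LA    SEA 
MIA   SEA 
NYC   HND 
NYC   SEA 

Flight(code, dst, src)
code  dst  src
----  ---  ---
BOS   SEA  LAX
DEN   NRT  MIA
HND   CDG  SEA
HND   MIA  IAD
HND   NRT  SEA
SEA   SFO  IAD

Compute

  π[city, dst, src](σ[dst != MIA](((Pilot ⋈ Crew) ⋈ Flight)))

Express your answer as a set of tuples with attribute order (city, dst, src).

{(ATL, CDG, SEA), (ATL, NRT, SEA), (CHI, CDG, SEA), (CHI, NRT, SEA), (DC, CDG, SEA), (DC, NRT, SEA), (DEN, SFO, IAD), (LA, SFO, IAD), (MIA, SFO, IAD), (NYC, CDG, SEA), (NYC, NRT, SEA), (NYC, SFO, IAD)}

Pilot ⋈ Crew (natural join on code): {(HND, 10, ATL), (HND, 10, CHI), (HND, 10, DC), (HND, 10, NYC), (HND, 25, ATL), (HND, 25, CHI), (HND, 25, DC), (HND, 25, NYC), (HND, 33, ATL), (HND, 33, CHI), (HND, 33, DC), (HND, 33, NYC), (SEA, 32, DEN), (SEA, 32, LA), (SEA, 32, MIA), (SEA, 32, NYC), (SEA, 4, DEN), (SEA, 4, LA), (SEA, 4, MIA), (SEA, 4, NYC)}
(Pilot ⋈ Crew) ⋈ Flight (natural join on code): {(HND, 10, ATL, CDG, SEA), (HND, 10, ATL, MIA, IAD), (HND, 10, ATL, NRT, SEA), (HND, 10, CHI, CDG, SEA), (HND, 10, CHI, MIA, IAD), (HND, 10, CHI, NRT, SEA), (HND, 10, DC, CDG, SEA), (HND, 10, DC, MIA, IAD), (HND, 10, DC, NRT, SEA), (HND, 10, NYC, CDG, SEA), (HND, 10, NYC, MIA, IAD), (HND, 10, NYC, NRT, SEA), (HND, 25, ATL, CDG, SEA), (HND, 25, ATL, MIA, IAD), (HND, 25, ATL, NRT, SEA), (HND, 25, CHI, CDG, SEA), (HND, 25, CHI, MIA, IAD), (HND, 25, CHI, NRT, SEA), (HND, 25, DC, CDG, SEA), (HND, 25, DC, MIA, IAD), (HND, 25, DC, NRT, SEA), (HND, 25, NYC, CDG, SEA), (HND, 25, NYC, MIA, IAD), (HND, 25, NYC, NRT, SEA), (HND, 33, ATL, CDG, SEA), (HND, 33, ATL, MIA, IAD), (HND, 33, ATL, NRT, SEA), (HND, 33, CHI, CDG, SEA), (HND, 33, CHI, MIA, IAD), (HND, 33, CHI, NRT, SEA), (HND, 33, DC, CDG, SEA), (HND, 33, DC, MIA, IAD), (HND, 33, DC, NRT, SEA), (HND, 33, NYC, CDG, SEA), (HND, 33, NYC, MIA, IAD), (HND, 33, NYC, NRT, SEA), (SEA, 32, DEN, SFO, IAD), (SEA, 32, LA, SFO, IAD), (SEA, 32, MIA, SFO, IAD), (SEA, 32, NYC, SFO, IAD), (SEA, 4, DEN, SFO, IAD), (SEA, 4, LA, SFO, IAD), (SEA, 4, MIA, SFO, IAD), (SEA, 4, NYC, SFO, IAD)}
Selection dst != MIA: {(HND, 10, ATL, CDG, SEA), (HND, 10, ATL, NRT, SEA), (HND, 10, CHI, CDG, SEA), (HND, 10, CHI, NRT, SEA), (HND, 10, DC, CDG, SEA), (HND, 10, DC, NRT, SEA), (HND, 10, NYC, CDG, SEA), (HND, 10, NYC, NRT, SEA), (HND, 25, ATL, CDG, SEA), (HND, 25, ATL, NRT, SEA), (HND, 25, CHI, CDG, SEA), (HND, 25, CHI, NRT, SEA), (HND, 25, DC, CDG, SEA), (HND, 25, DC, NRT, SEA), (HND, 25, NYC, CDG, SEA), (HND, 25, NYC, NRT, SEA), (HND, 33, ATL, CDG, SEA), (HND, 33, ATL, NRT, SEA), (HND, 33, CHI, CDG, SEA), (HND, 33, CHI, NRT, SEA), (HND, 33, DC, CDG, SEA), (HND, 33, DC, NRT, SEA), (HND, 33, NYC, CDG, SEA), (HND, 33, NYC, NRT, SEA), (SEA, 32, DEN, SFO, IAD), (SEA, 32, LA, SFO, IAD), (SEA, 32, MIA, SFO, IAD), (SEA, 32, NYC, SFO, IAD), (SEA, 4, DEN, SFO, IAD), (SEA, 4, LA, SFO, IAD), (SEA, 4, MIA, SFO, IAD), (SEA, 4, NYC, SFO, IAD)}
Keep only column(s) city, dst, src (20 duplicate(s) eliminated): {(ATL, CDG, SEA), (ATL, NRT, SEA), (CHI, CDG, SEA), (CHI, NRT, SEA), (DC, CDG, SEA), (DC, NRT, SEA), (DEN, SFO, IAD), (LA, SFO, IAD), (MIA, SFO, IAD), (NYC, CDG, SEA), (NYC, NRT, SEA), (NYC, SFO, IAD)}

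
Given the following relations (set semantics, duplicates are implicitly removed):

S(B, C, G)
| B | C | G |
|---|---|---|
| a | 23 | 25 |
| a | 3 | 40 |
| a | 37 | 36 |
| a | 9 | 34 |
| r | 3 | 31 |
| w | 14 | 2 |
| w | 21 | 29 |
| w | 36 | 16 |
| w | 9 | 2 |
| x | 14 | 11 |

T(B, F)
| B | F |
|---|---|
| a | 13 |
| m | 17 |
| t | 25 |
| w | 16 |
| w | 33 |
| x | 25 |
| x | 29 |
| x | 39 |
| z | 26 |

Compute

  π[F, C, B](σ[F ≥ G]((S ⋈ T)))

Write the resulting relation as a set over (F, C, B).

Natural join on B: {(a, 23, 25, 13), (a, 3, 40, 13), (a, 37, 36, 13), (a, 9, 34, 13), (w, 14, 2, 16), (w, 14, 2, 33), (w, 21, 29, 16), (w, 21, 29, 33), (w, 36, 16, 16), (w, 36, 16, 33), (w, 9, 2, 16), (w, 9, 2, 33), (x, 14, 11, 25), (x, 14, 11, 29), (x, 14, 11, 39)}
Filtering on F ≥ G leaves {(w, 14, 2, 16), (w, 14, 2, 33), (w, 21, 29, 33), (w, 36, 16, 16), (w, 36, 16, 33), (w, 9, 2, 16), (w, 9, 2, 33), (x, 14, 11, 25), (x, 14, 11, 29), (x, 14, 11, 39)}.
π_{F, C, B} gives {(16, 14, w), (16, 36, w), (16, 9, w), (25, 14, x), (29, 14, x), (33, 14, w), (33, 21, w), (33, 36, w), (33, 9, w), (39, 14, x)}.

{(16, 14, w), (16, 36, w), (16, 9, w), (25, 14, x), (29, 14, x), (33, 14, w), (33, 21, w), (33, 36, w), (33, 9, w), (39, 14, x)}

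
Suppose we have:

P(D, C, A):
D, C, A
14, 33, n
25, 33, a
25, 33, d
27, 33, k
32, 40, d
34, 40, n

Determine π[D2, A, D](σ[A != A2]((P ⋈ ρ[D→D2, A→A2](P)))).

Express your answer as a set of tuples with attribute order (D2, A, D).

ρ[D→D2, A→A2]: schema becomes (D2, C, A2); tuples unchanged.
Joining P and ρ[D→D2, A→A2](P) on C yields {(14, 33, n, 14, n), (14, 33, n, 25, a), (14, 33, n, 25, d), (14, 33, n, 27, k), (25, 33, a, 14, n), (25, 33, a, 25, a), (25, 33, a, 25, d), (25, 33, a, 27, k), (25, 33, d, 14, n), (25, 33, d, 25, a), (25, 33, d, 25, d), (25, 33, d, 27, k), (27, 33, k, 14, n), (27, 33, k, 25, a), (27, 33, k, 25, d), (27, 33, k, 27, k), (32, 40, d, 32, d), (32, 40, d, 34, n), (34, 40, n, 32, d), (34, 40, n, 34, n)}.
Selection A != A2: {(14, 33, n, 25, a), (14, 33, n, 25, d), (14, 33, n, 27, k), (25, 33, a, 14, n), (25, 33, a, 25, d), (25, 33, a, 27, k), (25, 33, d, 14, n), (25, 33, d, 25, a), (25, 33, d, 27, k), (27, 33, k, 14, n), (27, 33, k, 25, a), (27, 33, k, 25, d), (32, 40, d, 34, n), (34, 40, n, 32, d)}
π_{D2, A, D} gives {(14, a, 25), (14, d, 25), (14, k, 27), (25, a, 25), (25, d, 25), (25, k, 27), (25, n, 14), (27, a, 25), (27, d, 25), (27, n, 14), (32, n, 34), (34, d, 32)} (2 duplicate(s) eliminated).

{(14, a, 25), (14, d, 25), (14, k, 27), (25, a, 25), (25, d, 25), (25, k, 27), (25, n, 14), (27, a, 25), (27, d, 25), (27, n, 14), (32, n, 34), (34, d, 32)}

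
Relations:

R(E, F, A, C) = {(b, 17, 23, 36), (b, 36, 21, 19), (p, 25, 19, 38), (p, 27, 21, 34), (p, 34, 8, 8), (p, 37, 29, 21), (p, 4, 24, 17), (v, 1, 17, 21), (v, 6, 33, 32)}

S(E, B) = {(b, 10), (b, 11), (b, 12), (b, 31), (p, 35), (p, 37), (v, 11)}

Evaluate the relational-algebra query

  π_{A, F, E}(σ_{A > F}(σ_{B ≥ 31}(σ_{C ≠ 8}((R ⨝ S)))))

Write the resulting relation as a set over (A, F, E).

{(23, 17, b), (24, 4, p)}

Joining R and S on E yields {(b, 17, 23, 36, 10), (b, 17, 23, 36, 11), (b, 17, 23, 36, 12), (b, 17, 23, 36, 31), (b, 36, 21, 19, 10), (b, 36, 21, 19, 11), (b, 36, 21, 19, 12), (b, 36, 21, 19, 31), (p, 25, 19, 38, 35), (p, 25, 19, 38, 37), (p, 27, 21, 34, 35), (p, 27, 21, 34, 37), (p, 34, 8, 8, 35), (p, 34, 8, 8, 37), (p, 37, 29, 21, 35), (p, 37, 29, 21, 37), (p, 4, 24, 17, 35), (p, 4, 24, 17, 37), (v, 1, 17, 21, 11), (v, 6, 33, 32, 11)}.
σ[C ≠ 8]: keep tuples satisfying C ≠ 8 → {(b, 17, 23, 36, 10), (b, 17, 23, 36, 11), (b, 17, 23, 36, 12), (b, 17, 23, 36, 31), (b, 36, 21, 19, 10), (b, 36, 21, 19, 11), (b, 36, 21, 19, 12), (b, 36, 21, 19, 31), (p, 25, 19, 38, 35), (p, 25, 19, 38, 37), (p, 27, 21, 34, 35), (p, 27, 21, 34, 37), (p, 37, 29, 21, 35), (p, 37, 29, 21, 37), (p, 4, 24, 17, 35), (p, 4, 24, 17, 37), (v, 1, 17, 21, 11), (v, 6, 33, 32, 11)}
σ[B ≥ 31]: keep tuples satisfying B ≥ 31 → {(b, 17, 23, 36, 31), (b, 36, 21, 19, 31), (p, 25, 19, 38, 35), (p, 25, 19, 38, 37), (p, 27, 21, 34, 35), (p, 27, 21, 34, 37), (p, 37, 29, 21, 35), (p, 37, 29, 21, 37), (p, 4, 24, 17, 35), (p, 4, 24, 17, 37)}
σ[A > F]: keep tuples satisfying A > F → {(b, 17, 23, 36, 31), (p, 4, 24, 17, 35), (p, 4, 24, 17, 37)}
π[A, F, E]: project onto (A, F, E) (1 duplicate(s) eliminated) → {(23, 17, b), (24, 4, p)}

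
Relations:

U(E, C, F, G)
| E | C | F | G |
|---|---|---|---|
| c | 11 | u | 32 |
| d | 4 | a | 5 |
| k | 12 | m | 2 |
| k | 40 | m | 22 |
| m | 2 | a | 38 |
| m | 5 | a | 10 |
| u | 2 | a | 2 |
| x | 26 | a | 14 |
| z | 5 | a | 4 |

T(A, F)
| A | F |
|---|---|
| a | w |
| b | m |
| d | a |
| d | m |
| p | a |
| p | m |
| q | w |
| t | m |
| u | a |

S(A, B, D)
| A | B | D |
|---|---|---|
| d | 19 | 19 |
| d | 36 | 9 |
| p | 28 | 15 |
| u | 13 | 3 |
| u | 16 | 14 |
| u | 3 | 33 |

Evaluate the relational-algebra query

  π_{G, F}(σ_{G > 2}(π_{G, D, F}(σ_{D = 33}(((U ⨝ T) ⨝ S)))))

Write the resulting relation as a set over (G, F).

Natural join on F: {(d, 4, a, 5, d), (d, 4, a, 5, p), (d, 4, a, 5, u), (k, 12, m, 2, b), (k, 12, m, 2, d), (k, 12, m, 2, p), (k, 12, m, 2, t), (k, 40, m, 22, b), (k, 40, m, 22, d), (k, 40, m, 22, p), (k, 40, m, 22, t), (m, 2, a, 38, d), (m, 2, a, 38, p), (m, 2, a, 38, u), (m, 5, a, 10, d), (m, 5, a, 10, p), (m, 5, a, 10, u), (u, 2, a, 2, d), (u, 2, a, 2, p), (u, 2, a, 2, u), (x, 26, a, 14, d), (x, 26, a, 14, p), (x, 26, a, 14, u), (z, 5, a, 4, d), (z, 5, a, 4, p), (z, 5, a, 4, u)}
Natural join on A: {(d, 4, a, 5, d, 19, 19), (d, 4, a, 5, d, 36, 9), (d, 4, a, 5, p, 28, 15), (d, 4, a, 5, u, 13, 3), (d, 4, a, 5, u, 16, 14), (d, 4, a, 5, u, 3, 33), (k, 12, m, 2, d, 19, 19), (k, 12, m, 2, d, 36, 9), (k, 12, m, 2, p, 28, 15), (k, 40, m, 22, d, 19, 19), (k, 40, m, 22, d, 36, 9), (k, 40, m, 22, p, 28, 15), (m, 2, a, 38, d, 19, 19), (m, 2, a, 38, d, 36, 9), (m, 2, a, 38, p, 28, 15), (m, 2, a, 38, u, 13, 3), (m, 2, a, 38, u, 16, 14), (m, 2, a, 38, u, 3, 33), (m, 5, a, 10, d, 19, 19), (m, 5, a, 10, d, 36, 9), (m, 5, a, 10, p, 28, 15), (m, 5, a, 10, u, 13, 3), (m, 5, a, 10, u, 16, 14), (m, 5, a, 10, u, 3, 33), (u, 2, a, 2, d, 19, 19), (u, 2, a, 2, d, 36, 9), (u, 2, a, 2, p, 28, 15), (u, 2, a, 2, u, 13, 3), (u, 2, a, 2, u, 16, 14), (u, 2, a, 2, u, 3, 33), (x, 26, a, 14, d, 19, 19), (x, 26, a, 14, d, 36, 9), (x, 26, a, 14, p, 28, 15), (x, 26, a, 14, u, 13, 3), (x, 26, a, 14, u, 16, 14), (x, 26, a, 14, u, 3, 33), (z, 5, a, 4, d, 19, 19), (z, 5, a, 4, d, 36, 9), (z, 5, a, 4, p, 28, 15), (z, 5, a, 4, u, 13, 3), (z, 5, a, 4, u, 16, 14), (z, 5, a, 4, u, 3, 33)}
Filtering on D = 33 leaves {(d, 4, a, 5, u, 3, 33), (m, 2, a, 38, u, 3, 33), (m, 5, a, 10, u, 3, 33), (u, 2, a, 2, u, 3, 33), (x, 26, a, 14, u, 3, 33), (z, 5, a, 4, u, 3, 33)}.
Projecting to G, D, F: {(10, 33, a), (14, 33, a), (2, 33, a), (38, 33, a), (4, 33, a), (5, 33, a)}
Filtering on G > 2 leaves {(10, 33, a), (14, 33, a), (38, 33, a), (4, 33, a), (5, 33, a)}.
Projecting to G, F: {(10, a), (14, a), (38, a), (4, a), (5, a)}

{(10, a), (14, a), (38, a), (4, a), (5, a)}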